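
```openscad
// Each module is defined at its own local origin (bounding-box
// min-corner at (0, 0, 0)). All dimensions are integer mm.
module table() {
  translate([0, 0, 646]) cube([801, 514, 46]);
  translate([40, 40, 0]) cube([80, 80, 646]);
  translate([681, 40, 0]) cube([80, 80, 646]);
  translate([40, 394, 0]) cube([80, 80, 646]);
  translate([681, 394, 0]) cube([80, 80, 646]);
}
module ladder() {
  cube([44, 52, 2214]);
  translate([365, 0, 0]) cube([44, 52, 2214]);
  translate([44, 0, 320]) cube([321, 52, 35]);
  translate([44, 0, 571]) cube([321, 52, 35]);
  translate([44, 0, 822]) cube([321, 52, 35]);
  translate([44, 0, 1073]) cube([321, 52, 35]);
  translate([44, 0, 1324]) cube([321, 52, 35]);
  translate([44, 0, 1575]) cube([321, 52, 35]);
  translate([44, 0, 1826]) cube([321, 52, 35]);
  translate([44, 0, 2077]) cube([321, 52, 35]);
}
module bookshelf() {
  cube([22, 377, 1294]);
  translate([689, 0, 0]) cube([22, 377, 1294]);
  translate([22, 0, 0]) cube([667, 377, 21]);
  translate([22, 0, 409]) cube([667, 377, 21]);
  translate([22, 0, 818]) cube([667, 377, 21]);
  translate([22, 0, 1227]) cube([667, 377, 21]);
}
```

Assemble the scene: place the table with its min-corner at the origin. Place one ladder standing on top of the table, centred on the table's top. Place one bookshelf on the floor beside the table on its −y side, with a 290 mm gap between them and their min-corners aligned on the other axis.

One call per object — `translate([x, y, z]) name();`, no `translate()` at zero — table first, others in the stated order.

table();
translate([196, 231, 692]) ladder();
translate([0, -667, 0]) bookshelf();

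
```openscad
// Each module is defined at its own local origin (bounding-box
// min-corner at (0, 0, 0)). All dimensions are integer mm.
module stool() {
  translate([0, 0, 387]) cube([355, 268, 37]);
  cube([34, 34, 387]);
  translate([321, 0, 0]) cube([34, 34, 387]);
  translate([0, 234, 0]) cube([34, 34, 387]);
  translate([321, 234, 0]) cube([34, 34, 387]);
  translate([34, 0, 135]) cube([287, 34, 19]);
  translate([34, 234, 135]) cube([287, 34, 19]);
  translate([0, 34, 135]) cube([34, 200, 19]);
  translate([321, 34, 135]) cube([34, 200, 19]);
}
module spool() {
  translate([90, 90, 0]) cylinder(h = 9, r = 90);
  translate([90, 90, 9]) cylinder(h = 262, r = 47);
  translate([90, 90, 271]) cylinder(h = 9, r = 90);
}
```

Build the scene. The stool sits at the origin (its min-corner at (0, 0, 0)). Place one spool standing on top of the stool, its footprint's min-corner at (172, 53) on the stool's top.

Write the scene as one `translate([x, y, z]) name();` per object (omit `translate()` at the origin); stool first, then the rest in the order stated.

stool();
translate([172, 53, 424]) spool();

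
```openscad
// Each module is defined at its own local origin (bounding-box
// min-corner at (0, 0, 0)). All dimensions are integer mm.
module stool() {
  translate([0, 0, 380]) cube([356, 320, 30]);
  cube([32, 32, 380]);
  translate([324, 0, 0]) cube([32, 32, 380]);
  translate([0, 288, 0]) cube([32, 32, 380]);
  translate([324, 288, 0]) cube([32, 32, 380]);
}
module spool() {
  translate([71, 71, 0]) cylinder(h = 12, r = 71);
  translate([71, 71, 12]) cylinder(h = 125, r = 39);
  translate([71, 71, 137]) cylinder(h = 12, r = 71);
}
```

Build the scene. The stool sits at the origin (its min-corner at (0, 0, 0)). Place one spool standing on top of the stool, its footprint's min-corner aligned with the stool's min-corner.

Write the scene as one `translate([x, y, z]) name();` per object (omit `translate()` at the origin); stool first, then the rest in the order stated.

stool();
translate([0, 0, 410]) spool();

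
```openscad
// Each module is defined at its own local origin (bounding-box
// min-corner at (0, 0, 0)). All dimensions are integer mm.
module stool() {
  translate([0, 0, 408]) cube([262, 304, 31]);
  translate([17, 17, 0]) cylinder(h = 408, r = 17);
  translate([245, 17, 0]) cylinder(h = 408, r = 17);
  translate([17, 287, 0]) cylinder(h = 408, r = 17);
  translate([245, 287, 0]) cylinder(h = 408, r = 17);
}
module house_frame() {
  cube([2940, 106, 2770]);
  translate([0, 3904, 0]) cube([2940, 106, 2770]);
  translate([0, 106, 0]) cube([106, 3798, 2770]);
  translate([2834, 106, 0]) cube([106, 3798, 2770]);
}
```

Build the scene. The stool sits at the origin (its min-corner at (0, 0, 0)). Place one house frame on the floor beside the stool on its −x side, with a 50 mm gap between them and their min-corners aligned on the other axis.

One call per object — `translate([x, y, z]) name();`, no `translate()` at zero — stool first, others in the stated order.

stool();
translate([-2990, 0, 0]) house_frame();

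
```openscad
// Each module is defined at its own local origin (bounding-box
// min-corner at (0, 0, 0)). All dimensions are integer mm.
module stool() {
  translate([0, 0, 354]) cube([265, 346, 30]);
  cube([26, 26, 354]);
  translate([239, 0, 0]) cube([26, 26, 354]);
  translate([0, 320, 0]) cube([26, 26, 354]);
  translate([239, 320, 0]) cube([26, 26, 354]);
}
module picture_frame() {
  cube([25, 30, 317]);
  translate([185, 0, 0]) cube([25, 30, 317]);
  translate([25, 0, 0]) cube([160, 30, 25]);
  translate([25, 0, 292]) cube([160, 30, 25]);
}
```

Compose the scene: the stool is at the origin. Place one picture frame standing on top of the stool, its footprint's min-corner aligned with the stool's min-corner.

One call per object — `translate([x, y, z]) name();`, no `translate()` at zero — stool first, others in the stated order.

stool();
translate([0, 0, 384]) picture_frame();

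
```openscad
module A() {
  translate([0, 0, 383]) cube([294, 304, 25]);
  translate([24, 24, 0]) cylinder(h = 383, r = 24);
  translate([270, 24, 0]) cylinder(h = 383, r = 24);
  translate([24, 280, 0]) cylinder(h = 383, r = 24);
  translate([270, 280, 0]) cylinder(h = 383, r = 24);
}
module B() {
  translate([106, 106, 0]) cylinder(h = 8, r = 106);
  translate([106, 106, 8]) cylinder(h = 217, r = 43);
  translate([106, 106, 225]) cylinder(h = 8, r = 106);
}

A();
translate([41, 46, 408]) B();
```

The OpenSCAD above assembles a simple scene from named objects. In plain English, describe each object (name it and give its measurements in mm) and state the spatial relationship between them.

A is a four-legged stool. The seat is 294×304 mm, 25 mm thick, top at z = 408 mm. It stands on four round legs, each 48 mm in diameter, from z = 0 to the seat underside, each leg's axis is inset half a diameter from the nearest pair of seat edges (so the leg's bounding box is flush with the corner).

B is a spool: two coaxial disc flanges of radius 106 mm and thickness 8 mm, joined by a core cylinder of radius 43 mm and height 217 mm. The lower flange rests on z = 0 and the three cylinders share a vertical axis.

The spool is on top of the stool, centred.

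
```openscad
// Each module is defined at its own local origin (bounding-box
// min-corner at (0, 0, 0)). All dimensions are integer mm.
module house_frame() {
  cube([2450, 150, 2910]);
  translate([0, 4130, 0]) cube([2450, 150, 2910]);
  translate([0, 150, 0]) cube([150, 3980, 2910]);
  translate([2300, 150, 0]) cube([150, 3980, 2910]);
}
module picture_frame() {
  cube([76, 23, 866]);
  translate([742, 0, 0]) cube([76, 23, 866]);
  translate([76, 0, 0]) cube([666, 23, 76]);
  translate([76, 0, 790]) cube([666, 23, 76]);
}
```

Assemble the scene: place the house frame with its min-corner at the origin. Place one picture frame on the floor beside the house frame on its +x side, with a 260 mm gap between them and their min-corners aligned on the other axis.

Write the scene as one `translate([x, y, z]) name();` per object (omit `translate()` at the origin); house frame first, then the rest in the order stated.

house_frame();
translate([2710, 0, 0]) picture_frame();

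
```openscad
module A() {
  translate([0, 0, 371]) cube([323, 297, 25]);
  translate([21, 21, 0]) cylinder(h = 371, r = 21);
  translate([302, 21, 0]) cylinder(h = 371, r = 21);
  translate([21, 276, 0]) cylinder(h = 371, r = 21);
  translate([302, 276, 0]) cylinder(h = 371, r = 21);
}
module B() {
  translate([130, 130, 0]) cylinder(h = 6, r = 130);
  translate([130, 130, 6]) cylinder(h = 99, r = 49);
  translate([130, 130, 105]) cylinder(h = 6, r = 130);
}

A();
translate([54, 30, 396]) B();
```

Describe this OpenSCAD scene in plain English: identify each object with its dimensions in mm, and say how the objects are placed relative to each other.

A is a simple wooden stool: a rectangular seat 323 mm (x) by 297 mm (y), 25 mm thick, top face at z = 396 mm, on four round legs, each 42 mm in diameter. The legs rest on z = 0, each leg's axis is inset half a diameter from the nearest pair of seat edges (so the leg's bounding box is flush with the corner).

B is a spool: two coaxial disc flanges of radius 130 mm and thickness 6 mm, joined by a core cylinder of radius 49 mm and height 99 mm. The lower flange rests on z = 0 and the three cylinders share a vertical axis.

The spool is on top of the stool.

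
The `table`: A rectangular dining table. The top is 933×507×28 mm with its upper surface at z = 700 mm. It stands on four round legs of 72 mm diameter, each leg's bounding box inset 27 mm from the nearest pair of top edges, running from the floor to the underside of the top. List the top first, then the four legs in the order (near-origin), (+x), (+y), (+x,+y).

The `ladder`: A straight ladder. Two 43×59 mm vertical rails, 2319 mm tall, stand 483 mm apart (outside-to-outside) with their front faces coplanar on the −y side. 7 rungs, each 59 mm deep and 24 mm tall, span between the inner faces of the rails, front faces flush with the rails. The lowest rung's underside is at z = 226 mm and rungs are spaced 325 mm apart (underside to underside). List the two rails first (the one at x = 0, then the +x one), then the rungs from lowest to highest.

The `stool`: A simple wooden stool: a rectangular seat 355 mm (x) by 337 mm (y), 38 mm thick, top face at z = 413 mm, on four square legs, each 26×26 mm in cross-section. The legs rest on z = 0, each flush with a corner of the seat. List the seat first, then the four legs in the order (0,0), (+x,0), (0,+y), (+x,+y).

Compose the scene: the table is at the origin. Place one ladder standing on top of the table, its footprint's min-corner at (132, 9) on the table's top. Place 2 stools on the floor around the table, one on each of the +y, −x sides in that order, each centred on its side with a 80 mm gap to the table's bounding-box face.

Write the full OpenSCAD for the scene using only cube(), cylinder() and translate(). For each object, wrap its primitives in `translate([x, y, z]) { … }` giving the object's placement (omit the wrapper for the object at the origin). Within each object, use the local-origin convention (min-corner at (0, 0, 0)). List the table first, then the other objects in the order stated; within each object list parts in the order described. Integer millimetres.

translate([0, 0, 672]) cube([933, 507, 28]);
translate([63, 63, 0]) cylinder(h = 672, r = 36);
translate([870, 63, 0]) cylinder(h = 672, r = 36);
translate([63, 444, 0]) cylinder(h = 672, r = 36);
translate([870, 444, 0]) cylinder(h = 672, r = 36);
translate([132, 9, 700]) {
  cube([43, 59, 2319]);
  translate([440, 0, 0]) cube([43, 59, 2319]);
  translate([43, 0, 226]) cube([397, 59, 24]);
  translate([43, 0, 551]) cube([397, 59, 24]);
  translate([43, 0, 876]) cube([397, 59, 24]);
  translate([43, 0, 1201]) cube([397, 59, 24]);
  translate([43, 0, 1526]) cube([397, 59, 24]);
  translate([43, 0, 1851]) cube([397, 59, 24]);
  translate([43, 0, 2176]) cube([397, 59, 24]);
}
translate([289, 587, 0]) {
  translate([0, 0, 375]) cube([355, 337, 38]);
  cube([26, 26, 375]);
  translate([329, 0, 0]) cube([26, 26, 375]);
  translate([0, 311, 0]) cube([26, 26, 375]);
  translate([329, 311, 0]) cube([26, 26, 375]);
}
translate([-435, 85, 0]) {
  translate([0, 0, 375]) cube([355, 337, 38]);
  cube([26, 26, 375]);
  translate([329, 0, 0]) cube([26, 26, 375]);
  translate([0, 311, 0]) cube([26, 26, 375]);
  translate([329, 311, 0]) cube([26, 26, 375]);
}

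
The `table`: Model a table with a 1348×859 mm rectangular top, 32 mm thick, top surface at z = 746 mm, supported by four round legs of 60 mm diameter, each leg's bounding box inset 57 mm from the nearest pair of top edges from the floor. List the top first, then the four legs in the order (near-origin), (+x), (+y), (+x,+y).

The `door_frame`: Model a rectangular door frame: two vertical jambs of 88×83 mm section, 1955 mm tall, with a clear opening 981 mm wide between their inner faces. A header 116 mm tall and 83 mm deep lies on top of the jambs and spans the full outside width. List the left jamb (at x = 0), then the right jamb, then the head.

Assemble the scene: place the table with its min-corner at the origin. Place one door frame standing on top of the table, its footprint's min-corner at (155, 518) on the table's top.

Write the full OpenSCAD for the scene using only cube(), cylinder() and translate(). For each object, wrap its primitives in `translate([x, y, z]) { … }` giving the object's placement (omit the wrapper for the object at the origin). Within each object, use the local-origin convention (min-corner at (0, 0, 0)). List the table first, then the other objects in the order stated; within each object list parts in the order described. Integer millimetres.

translate([0, 0, 714]) cube([1348, 859, 32]);
translate([87, 87, 0]) cylinder(h = 714, r = 30);
translate([1261, 87, 0]) cylinder(h = 714, r = 30);
translate([87, 772, 0]) cylinder(h = 714, r = 30);
translate([1261, 772, 0]) cylinder(h = 714, r = 30);
translate([155, 518, 746]) {
  cube([88, 83, 1955]);
  translate([1069, 0, 0]) cube([88, 83, 1955]);
  translate([0, 0, 1955]) cube([1157, 83, 116]);
}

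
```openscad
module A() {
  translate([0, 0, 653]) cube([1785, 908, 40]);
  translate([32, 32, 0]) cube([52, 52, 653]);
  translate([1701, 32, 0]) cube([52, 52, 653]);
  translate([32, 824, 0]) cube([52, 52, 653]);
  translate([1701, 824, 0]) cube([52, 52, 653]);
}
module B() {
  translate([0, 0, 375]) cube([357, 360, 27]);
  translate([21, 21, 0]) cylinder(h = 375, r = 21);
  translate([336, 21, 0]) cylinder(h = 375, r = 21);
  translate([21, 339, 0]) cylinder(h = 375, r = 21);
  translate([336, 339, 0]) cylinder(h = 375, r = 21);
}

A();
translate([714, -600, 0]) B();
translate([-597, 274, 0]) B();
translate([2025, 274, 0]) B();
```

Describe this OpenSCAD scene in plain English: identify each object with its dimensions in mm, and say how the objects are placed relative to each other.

A is a table with a 1785×908 mm rectangular top, 40 mm thick, top surface at z = 693 mm, supported by four 52×52 mm square legs, each inset 32 mm from the nearest pair of top edges, running from the floor.

B is a four-legged stool. The seat is a 357×360×27 mm slab whose top surface is at z = 402 mm; four round legs, each 42 mm in diameter, run from the floor (z = 0) to the underside of the seat, each leg's axis is inset half a diameter from the nearest pair of seat edges (so the leg's bounding box is flush with the corner).

Three stools sit around the table at the −y, −x, +x sides.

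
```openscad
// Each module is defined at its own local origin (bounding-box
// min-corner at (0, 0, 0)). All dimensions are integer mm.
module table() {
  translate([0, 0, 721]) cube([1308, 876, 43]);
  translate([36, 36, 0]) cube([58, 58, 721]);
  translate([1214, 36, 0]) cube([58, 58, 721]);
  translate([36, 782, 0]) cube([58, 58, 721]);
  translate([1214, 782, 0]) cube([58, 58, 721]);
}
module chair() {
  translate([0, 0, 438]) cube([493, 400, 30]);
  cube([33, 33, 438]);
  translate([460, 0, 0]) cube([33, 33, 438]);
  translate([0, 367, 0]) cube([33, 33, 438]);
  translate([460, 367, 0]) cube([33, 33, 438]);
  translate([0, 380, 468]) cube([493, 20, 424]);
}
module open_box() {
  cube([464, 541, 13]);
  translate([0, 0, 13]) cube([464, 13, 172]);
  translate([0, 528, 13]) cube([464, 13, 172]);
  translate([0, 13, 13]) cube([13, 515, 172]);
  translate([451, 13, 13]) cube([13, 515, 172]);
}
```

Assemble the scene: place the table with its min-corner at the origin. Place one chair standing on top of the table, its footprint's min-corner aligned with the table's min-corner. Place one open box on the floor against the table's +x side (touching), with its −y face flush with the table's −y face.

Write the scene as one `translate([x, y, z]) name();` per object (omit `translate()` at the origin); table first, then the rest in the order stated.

table();
translate([0, 0, 764]) chair();
translate([1308, 0, 0]) open_box();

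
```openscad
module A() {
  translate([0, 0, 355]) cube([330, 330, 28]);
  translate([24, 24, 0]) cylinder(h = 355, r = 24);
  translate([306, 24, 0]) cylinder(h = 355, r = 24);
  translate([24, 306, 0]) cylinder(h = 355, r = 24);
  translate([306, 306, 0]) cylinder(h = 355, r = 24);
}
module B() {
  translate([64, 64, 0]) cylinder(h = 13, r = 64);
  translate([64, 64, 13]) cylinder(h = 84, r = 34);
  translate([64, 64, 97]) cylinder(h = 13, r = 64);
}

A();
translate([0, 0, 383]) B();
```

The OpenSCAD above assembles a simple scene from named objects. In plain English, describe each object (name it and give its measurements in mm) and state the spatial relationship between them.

A is a simple wooden stool: a rectangular seat 330 mm (x) by 330 mm (y), 28 mm thick, top face at z = 383 mm, on four round legs, each 48 mm in diameter. The legs rest on z = 0, each leg's axis is inset half a diameter from the nearest pair of seat edges (so the leg's bounding box is flush with the corner).

B is a spool: two coaxial disc flanges of radius 64 mm and thickness 13 mm, joined by a core cylinder of radius 34 mm and height 84 mm. The lower flange rests on z = 0 and the three cylinders share a vertical axis.

The spool is on top of the stool.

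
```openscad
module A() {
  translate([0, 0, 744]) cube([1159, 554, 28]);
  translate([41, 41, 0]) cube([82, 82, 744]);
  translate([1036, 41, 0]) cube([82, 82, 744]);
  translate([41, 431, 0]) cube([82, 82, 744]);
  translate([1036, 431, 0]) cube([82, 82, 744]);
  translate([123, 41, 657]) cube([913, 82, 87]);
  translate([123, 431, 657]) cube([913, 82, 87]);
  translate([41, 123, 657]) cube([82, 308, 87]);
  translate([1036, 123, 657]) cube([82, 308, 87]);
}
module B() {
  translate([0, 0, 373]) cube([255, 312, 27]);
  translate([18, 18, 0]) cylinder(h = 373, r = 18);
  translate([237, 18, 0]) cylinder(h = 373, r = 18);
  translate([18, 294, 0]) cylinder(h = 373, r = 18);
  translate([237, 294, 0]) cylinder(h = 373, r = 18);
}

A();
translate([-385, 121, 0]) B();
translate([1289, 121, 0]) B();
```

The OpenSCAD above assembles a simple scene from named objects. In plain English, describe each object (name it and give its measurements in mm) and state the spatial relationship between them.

A is a rectangular dining table. The top is 1159×554×28 mm with its upper surface at z = 772 mm. It stands on four 82×82 mm square legs, each inset 41 mm from the nearest pair of top edges, running from the floor to the underside of the top. Four apron rails, 82 mm thick and 87 mm tall, run between adjacent legs with their top edges flush with the underside of the top and their outer faces flush with the legs' outer faces.

B is a four-legged stool. The seat is 255×312 mm, 27 mm thick, top at z = 400 mm. It stands on four round legs, each 36 mm in diameter, from z = 0 to the seat underside, each leg's axis is inset half a diameter from the nearest pair of seat edges (so the leg's bounding box is flush with the corner).

Two stools sit around the table at the −x, +x sides.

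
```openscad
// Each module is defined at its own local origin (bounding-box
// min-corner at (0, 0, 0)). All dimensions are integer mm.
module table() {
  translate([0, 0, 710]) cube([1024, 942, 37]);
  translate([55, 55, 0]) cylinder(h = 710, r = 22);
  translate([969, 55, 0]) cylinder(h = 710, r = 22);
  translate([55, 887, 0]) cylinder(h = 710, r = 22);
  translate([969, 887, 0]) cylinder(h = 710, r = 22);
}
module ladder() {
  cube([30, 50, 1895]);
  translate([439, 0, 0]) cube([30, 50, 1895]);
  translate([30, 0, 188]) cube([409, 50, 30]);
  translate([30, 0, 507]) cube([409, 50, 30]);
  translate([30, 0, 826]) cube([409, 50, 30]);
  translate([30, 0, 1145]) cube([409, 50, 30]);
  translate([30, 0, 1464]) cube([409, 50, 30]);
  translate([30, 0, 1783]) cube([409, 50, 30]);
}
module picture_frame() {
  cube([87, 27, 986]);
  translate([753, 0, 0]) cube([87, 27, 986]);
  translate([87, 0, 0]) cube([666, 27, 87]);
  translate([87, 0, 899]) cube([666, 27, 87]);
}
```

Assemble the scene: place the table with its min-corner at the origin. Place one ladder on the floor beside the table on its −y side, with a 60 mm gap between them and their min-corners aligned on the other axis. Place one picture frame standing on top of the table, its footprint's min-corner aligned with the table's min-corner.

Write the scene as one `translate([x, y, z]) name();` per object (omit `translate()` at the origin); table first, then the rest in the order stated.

table();
translate([0, -110, 0]) ladder();
translate([0, 0, 747]) picture_frame();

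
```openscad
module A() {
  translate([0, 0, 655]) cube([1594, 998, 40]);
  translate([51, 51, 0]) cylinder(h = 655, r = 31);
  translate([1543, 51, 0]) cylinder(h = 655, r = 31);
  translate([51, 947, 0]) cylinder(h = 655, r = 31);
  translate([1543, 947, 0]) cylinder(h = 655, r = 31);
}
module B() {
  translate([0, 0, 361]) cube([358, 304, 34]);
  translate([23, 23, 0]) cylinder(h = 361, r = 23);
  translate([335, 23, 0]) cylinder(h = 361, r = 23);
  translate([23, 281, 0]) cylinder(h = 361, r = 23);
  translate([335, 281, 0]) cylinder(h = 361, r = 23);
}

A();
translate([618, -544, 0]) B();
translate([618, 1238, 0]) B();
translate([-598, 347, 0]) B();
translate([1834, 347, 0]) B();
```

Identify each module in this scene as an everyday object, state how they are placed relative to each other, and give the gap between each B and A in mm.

A is a table. B is a stool. Four stools sit around the table at the −y, +y, −x, +x sides. The gap between each stool and the table is 240 mm.

Each stool's nearest face is 240 mm from the table's bounding box.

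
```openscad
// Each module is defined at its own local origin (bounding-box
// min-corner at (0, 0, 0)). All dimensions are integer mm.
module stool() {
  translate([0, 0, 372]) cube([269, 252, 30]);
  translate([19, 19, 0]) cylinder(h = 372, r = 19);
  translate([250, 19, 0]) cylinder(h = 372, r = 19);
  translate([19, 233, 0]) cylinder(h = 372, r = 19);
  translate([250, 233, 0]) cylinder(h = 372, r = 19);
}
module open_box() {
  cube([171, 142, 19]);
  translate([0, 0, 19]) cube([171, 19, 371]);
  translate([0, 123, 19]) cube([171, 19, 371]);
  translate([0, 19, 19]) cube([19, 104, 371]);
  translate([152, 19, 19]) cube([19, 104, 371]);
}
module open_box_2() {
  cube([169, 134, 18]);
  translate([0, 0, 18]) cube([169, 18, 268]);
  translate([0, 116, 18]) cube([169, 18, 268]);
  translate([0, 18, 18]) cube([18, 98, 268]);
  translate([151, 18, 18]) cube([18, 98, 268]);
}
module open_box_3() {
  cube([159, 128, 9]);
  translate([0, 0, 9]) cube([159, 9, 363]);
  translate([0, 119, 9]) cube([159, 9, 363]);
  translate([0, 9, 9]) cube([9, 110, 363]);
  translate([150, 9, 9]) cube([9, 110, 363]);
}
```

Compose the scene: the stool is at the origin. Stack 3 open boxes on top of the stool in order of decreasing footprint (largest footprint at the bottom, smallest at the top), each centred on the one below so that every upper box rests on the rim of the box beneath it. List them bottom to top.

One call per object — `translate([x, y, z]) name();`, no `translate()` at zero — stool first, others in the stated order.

stool();
translate([49, 55, 402]) open_box();
translate([50, 59, 792]) open_box_2();
translate([55, 62, 1078]) open_box_3();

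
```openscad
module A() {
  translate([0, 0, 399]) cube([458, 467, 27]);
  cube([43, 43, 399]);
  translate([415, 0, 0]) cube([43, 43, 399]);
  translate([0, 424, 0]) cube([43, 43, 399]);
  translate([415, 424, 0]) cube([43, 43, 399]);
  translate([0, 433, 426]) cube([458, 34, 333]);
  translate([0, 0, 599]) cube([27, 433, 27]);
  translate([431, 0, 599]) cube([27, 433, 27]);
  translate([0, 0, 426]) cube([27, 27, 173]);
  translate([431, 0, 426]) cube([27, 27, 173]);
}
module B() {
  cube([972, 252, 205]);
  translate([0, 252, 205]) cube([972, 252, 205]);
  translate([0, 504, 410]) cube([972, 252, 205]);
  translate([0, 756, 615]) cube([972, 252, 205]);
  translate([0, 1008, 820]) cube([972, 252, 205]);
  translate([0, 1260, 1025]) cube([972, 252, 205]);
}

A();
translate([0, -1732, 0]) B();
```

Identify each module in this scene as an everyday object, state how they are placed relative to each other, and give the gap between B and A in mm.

The staircase's nearest face is 220 mm from the chair's −y face.

A is a chair. B is a staircase. The staircase is on the floor beside the chair on its −y side. The gap between the staircase and the chair is 220 mm.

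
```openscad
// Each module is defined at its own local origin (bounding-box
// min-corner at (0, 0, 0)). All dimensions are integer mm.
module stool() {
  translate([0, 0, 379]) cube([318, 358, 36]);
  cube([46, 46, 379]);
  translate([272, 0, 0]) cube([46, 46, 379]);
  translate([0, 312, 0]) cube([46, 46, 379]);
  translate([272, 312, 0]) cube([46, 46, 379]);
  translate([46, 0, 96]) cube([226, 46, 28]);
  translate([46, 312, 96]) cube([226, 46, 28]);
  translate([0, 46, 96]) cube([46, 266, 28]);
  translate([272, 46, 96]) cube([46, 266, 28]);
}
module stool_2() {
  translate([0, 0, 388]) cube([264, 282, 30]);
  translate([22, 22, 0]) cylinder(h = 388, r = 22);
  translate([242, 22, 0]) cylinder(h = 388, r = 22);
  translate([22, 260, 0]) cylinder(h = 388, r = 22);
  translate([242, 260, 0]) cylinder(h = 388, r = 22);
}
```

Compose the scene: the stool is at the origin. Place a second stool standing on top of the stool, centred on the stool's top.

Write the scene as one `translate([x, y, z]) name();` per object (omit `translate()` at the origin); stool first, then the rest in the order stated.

stool();
translate([27, 38, 415]) stool_2();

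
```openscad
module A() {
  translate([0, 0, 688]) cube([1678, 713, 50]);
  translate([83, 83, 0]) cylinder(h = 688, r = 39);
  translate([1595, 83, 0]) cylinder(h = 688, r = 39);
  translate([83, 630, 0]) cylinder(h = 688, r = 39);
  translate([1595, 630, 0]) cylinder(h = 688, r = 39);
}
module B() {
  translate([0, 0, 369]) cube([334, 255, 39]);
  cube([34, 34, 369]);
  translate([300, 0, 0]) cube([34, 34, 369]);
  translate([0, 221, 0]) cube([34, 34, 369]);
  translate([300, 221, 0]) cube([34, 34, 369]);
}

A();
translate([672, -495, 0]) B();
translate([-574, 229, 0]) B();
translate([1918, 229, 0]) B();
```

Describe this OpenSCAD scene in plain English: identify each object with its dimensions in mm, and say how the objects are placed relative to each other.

A is a table with a 1678×713 mm rectangular top, 50 mm thick, top surface at z = 738 mm, supported by four round legs of 78 mm diameter, each leg's bounding box inset 44 mm from the nearest pair of top edges, running from the floor.

B is a simple wooden stool: a rectangular seat 334 mm (x) by 255 mm (y), 39 mm thick, top face at z = 408 mm, on four square legs, each 34×34 mm in cross-section. The legs rest on z = 0, each flush with a corner of the seat.

Three stools sit around the table at the −y, −x, +x sides.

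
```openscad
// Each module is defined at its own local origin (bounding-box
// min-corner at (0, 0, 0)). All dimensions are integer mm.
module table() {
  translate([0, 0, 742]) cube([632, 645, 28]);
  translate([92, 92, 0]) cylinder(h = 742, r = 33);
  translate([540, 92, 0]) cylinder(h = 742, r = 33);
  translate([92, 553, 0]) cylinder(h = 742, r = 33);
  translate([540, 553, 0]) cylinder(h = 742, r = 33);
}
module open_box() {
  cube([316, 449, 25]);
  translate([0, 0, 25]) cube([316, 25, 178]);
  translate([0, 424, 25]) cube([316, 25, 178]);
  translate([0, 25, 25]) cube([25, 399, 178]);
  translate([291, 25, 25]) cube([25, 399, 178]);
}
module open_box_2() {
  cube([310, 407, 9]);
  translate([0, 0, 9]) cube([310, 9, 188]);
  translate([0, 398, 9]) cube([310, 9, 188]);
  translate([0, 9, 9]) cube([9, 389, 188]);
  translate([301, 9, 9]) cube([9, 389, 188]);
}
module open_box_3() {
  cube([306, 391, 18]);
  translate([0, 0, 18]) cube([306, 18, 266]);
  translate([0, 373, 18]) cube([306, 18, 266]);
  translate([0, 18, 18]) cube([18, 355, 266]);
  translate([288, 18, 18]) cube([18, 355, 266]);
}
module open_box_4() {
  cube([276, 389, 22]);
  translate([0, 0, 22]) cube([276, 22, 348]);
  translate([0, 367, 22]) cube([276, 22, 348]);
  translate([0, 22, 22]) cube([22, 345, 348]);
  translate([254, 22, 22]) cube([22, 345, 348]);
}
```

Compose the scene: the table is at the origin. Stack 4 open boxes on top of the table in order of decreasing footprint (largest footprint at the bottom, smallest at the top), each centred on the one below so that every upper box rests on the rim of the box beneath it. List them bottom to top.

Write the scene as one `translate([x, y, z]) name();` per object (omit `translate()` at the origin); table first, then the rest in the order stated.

table();
translate([158, 98, 770]) open_box();
translate([161, 119, 973]) open_box_2();
translate([163, 127, 1170]) open_box_3();
translate([178, 128, 1454]) open_box_4();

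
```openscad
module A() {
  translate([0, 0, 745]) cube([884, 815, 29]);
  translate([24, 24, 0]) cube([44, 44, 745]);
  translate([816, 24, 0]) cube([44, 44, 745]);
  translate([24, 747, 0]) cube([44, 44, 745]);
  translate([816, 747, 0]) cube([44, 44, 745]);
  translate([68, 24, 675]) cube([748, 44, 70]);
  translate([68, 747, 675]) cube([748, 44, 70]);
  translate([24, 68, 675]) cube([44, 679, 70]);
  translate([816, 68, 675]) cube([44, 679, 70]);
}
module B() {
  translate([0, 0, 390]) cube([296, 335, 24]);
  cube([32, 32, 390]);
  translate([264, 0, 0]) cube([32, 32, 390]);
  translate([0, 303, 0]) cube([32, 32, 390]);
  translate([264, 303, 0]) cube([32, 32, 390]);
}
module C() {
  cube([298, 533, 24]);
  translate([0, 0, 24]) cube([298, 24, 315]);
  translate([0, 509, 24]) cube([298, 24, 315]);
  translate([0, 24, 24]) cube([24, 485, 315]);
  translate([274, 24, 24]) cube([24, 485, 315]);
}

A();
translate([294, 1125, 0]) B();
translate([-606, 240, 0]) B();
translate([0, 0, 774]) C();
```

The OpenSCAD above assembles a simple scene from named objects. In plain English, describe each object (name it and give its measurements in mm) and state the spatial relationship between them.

A is a table: top 884 mm (x) × 815 mm (y), 29 mm thick, upper face at z = 774 mm, on four 44×44 mm square legs, each inset 24 mm from the nearest pair of top edges, running from z = 0 to the bottom of the top. Four apron rails, 44 mm thick and 70 mm tall, run between adjacent legs with their top edges flush with the underside of the top and their outer faces flush with the legs' outer faces.

B is a four-legged stool. The seat is a 296×335×24 mm slab whose top surface is at z = 414 mm; four square legs, each 32×32 mm in cross-section, run from the floor (z = 0) to the underside of the seat, each flush with a corner of the seat.

C is an open storage box with external size 298×533×339 mm and wall thickness 24 mm (the base is also 24 mm thick). The base covers the whole footprint; the four walls stand on the base, with the y-facing walls full-width and the x-facing walls fitting between their inner faces.

Two stools sit around the table at the +y, −x sides. The open box is on top of the table.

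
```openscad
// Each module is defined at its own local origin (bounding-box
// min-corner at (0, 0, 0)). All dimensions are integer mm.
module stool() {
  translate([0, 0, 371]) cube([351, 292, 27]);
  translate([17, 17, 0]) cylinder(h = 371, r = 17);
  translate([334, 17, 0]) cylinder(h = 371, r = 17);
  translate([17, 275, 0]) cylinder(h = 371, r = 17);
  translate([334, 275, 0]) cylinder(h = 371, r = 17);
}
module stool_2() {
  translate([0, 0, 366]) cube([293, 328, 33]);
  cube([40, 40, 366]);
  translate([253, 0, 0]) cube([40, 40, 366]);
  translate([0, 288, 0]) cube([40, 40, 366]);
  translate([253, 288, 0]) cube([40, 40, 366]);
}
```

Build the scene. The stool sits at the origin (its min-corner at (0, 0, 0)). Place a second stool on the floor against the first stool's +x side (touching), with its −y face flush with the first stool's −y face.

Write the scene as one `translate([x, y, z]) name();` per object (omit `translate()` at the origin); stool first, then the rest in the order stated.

stool();
translate([351, 0, 0]) stool_2();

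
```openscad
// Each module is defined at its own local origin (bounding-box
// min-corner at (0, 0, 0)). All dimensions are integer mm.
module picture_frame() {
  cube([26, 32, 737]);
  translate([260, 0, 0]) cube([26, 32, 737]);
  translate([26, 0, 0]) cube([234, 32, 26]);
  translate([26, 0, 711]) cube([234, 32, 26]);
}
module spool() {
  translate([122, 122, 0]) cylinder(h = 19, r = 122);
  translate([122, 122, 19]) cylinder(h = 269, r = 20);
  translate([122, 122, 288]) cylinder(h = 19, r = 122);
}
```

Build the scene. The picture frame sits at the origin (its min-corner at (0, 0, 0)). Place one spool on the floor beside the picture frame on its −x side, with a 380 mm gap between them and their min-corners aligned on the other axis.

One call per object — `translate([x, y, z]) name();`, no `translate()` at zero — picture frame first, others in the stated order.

picture_frame();
translate([-624, 0, 0]) spool();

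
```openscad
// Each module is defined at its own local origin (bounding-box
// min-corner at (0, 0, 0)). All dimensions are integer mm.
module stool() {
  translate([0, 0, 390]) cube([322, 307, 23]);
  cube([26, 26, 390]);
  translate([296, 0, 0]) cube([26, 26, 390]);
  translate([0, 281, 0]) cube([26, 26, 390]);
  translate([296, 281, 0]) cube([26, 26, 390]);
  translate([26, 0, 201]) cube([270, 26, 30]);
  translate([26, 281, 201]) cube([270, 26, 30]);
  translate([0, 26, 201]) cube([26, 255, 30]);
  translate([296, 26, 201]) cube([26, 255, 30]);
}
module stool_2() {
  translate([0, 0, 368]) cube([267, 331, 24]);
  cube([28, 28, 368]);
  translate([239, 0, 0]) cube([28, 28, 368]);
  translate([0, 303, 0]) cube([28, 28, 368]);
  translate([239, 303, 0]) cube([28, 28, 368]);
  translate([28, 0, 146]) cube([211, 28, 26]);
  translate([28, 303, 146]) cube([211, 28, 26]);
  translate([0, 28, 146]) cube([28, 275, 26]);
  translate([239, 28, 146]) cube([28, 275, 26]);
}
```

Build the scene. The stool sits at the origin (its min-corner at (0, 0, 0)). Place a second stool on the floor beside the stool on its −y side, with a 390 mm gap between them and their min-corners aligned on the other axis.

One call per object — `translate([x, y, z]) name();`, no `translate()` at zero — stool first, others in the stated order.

stool();
translate([0, -721, 0]) stool_2();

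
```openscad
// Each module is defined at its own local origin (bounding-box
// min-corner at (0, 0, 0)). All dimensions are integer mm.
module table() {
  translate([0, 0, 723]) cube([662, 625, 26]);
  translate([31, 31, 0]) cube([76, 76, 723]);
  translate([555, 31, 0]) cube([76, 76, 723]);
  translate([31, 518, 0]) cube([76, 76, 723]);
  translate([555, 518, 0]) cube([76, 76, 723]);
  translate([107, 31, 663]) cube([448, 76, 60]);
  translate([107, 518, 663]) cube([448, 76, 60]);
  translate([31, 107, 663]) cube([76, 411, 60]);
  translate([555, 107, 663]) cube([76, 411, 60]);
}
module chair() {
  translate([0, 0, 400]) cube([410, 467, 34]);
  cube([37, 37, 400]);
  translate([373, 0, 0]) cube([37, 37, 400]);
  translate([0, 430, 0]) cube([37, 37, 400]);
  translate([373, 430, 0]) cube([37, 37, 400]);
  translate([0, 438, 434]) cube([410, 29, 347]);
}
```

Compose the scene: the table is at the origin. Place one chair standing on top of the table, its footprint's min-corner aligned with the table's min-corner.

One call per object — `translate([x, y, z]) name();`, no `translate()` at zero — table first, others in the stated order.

table();
translate([0, 0, 749]) chair();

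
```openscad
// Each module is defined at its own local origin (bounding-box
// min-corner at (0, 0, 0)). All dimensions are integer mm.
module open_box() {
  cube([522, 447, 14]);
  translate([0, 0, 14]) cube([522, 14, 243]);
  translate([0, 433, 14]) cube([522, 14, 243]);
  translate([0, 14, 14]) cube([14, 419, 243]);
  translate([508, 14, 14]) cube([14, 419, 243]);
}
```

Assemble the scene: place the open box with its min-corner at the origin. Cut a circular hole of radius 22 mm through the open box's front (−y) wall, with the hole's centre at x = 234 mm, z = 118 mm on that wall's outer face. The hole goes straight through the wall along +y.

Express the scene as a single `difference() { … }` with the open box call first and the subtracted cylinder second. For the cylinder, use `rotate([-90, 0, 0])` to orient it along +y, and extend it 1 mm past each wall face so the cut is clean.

difference() {
  open_box();
  translate([234, -1, 118]) rotate([-90, 0, 0]) cylinder(h = 16, r = 22);
}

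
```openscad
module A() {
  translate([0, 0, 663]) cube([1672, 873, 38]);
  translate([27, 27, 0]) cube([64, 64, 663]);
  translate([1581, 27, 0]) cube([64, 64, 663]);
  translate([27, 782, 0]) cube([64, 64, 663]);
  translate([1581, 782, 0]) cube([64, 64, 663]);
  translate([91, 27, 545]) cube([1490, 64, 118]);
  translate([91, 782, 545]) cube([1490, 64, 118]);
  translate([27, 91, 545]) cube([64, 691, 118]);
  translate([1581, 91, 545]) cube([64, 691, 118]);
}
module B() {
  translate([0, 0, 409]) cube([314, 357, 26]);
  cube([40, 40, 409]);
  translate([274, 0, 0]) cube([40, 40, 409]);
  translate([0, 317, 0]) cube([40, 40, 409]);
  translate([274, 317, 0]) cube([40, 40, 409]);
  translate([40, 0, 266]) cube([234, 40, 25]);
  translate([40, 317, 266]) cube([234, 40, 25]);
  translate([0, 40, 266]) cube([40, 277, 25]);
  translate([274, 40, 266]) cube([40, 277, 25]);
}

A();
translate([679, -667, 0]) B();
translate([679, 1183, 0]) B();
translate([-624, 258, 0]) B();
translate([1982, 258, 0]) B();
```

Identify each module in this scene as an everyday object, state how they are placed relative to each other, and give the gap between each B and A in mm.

Each stool's nearest face is 310 mm from the table's bounding box.

A is a table. B is a stool. Four stools sit around the table at the −y, +y, −x, +x sides. The gap between each stool and the table is 310 mm.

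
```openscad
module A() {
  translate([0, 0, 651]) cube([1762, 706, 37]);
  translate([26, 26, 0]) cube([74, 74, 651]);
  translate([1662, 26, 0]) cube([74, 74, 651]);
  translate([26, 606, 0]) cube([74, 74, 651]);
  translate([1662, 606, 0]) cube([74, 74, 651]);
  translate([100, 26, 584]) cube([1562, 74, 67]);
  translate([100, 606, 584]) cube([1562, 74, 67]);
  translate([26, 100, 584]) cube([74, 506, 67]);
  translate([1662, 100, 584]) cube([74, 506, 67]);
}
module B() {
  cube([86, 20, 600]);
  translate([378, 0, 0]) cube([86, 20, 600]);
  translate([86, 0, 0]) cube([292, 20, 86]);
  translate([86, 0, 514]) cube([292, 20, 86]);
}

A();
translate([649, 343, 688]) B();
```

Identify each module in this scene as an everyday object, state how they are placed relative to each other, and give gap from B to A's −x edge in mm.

The picture frame's min-x is at 649; the table's min-x is 0; gap = 649 mm.

A is a table. B is a picture frame. The picture frame is on top of the table, centred. The gap from the picture frame to the table's −x edge is 649 mm.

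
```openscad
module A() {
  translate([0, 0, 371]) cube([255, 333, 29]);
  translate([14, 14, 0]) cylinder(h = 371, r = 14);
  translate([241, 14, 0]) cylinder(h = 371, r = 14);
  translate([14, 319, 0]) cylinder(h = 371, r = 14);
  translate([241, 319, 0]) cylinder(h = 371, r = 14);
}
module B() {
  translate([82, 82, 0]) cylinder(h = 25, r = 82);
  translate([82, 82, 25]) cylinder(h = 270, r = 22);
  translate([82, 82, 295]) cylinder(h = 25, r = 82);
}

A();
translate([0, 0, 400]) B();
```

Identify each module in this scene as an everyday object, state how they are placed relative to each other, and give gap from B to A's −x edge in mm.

The spool's min-x is at 0; the stool's min-x is 0; gap = 0 mm.

A is a stool. B is a spool. The spool is on top of the stool. The gap from the spool to the stool's −x edge is 0 mm.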